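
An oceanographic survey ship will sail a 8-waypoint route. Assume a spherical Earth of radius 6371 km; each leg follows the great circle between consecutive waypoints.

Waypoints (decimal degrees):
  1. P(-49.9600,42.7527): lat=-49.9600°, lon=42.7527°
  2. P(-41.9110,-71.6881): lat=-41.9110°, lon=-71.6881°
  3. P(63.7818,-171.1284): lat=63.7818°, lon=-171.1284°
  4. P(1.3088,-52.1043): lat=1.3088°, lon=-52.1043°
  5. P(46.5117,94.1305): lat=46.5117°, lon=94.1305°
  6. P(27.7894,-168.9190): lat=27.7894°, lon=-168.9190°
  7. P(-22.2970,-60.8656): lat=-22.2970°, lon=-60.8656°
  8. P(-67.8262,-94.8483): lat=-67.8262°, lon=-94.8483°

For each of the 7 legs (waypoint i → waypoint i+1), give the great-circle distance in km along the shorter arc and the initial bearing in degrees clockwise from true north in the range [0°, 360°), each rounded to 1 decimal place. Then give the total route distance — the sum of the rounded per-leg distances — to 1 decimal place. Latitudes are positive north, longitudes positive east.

Leg 1: dist=7977.2 km, bearing=225.5°
Leg 2: dist=14542.3 km, bearing=324.9°
Leg 3: dist=11250.1 km, bearing=63.0°
Leg 4: dist=13759.1 km, bearing=27.4°
Leg 5: dist=8301.6 km, bearing=65.6°
Leg 6: dist=12843.3 km, bearing=102.9°
Leg 7: dist=5575.4 km, bearing=196.0°
Total: 74249.0 km

Leg 1: φ1=-0.8719665, φ2=-0.7314849, Δφ=0.1404816, Δλ=-1.9973688 rad; a=sin²(Δφ/2)+cosφ1·cosφ2·sin²(Δλ/2)=0.3433425185; c=2·atan2(√a, √(1-a))=1.252114572; dist=6371·c=7977.222 ≈ 7977.2 km; running total=7977.2 km
Leg 1 bearing: y=sinΔλ·cosφ2=-0.67749650, x=cosφ1·sinφ2-sinφ1·cosφ2·cosΔλ=-0.66545640; θ=atan2(y, x)=-134.4863° <0 so +360° → 225.5137° ≈ 225.5°
Leg 2: φ1=-0.7314849, φ2=1.1132024, Δφ=1.8446874, Δλ=-1.7355606 rad; a=sin²(Δφ/2)+cosφ1·cosφ2·sin²(Δλ/2)=0.8265891016; c=2·atan2(√a, √(1-a))=2.282570491; dist=6371·c=14542.257 ≈ 14542.3 km; running total=22519.5 km
Leg 2 bearing: y=sinΔλ·cosφ2=-0.43580769, x=cosφ1·sinφ2-sinφ1·cosφ2·cosΔλ=0.61921716; θ=atan2(y, x)=-35.1380° <0 so +360° → 324.8620° ≈ 324.9°
Leg 3: φ1=1.1132024, φ2=0.0228429, Δφ=-1.0903595, Δλ=2.0773624 rad; a=sin²(Δφ/2)+cosφ1·cosφ2·sin²(Δλ/2)=0.5969000361; c=2·atan2(√a, √(1-a))=1.765830512; dist=6371·c=11250.106 ≈ 11250.1 km; running total=33769.6 km
Leg 3 bearing: y=sinΔλ·cosφ2=0.87418758, x=cosφ1·sinφ2-sinφ1·cosφ2·cosΔλ=0.44523881; θ=atan2(y, x)=63.0095° ≈ 63.0°
Leg 4: φ1=0.0228429, φ2=0.8117823, Δφ=0.7889394, Δλ=2.5522787 rad; a=sin²(Δφ/2)+cosφ1·cosφ2·sin²(Δλ/2)=0.7777003132; c=2·atan2(√a, √(1-a))=2.159640979; dist=6371·c=13759.073 ≈ 13759.1 km; running total=47528.7 km
Leg 4 bearing: y=sinΔλ·cosφ2=0.38249880, x=cosφ1·sinφ2-sinφ1·cosφ2·cosΔλ=0.73839340; θ=atan2(y, x)=27.3848° ≈ 27.4°
Leg 5: φ1=0.8117823, φ2=0.4850165, Δφ=-0.3267658, Δλ=-4.5910799 rad; a=sin²(Δφ/2)+cosφ1·cosφ2·sin²(Δλ/2)=0.3677121661; c=2·atan2(√a, √(1-a))=1.303032443; dist=6371·c=8301.620 ≈ 8301.6 km; running total=55830.3 km
Leg 5 bearing: y=sinΔλ·cosφ2=0.87816589, x=cosφ1·sinφ2-sinφ1·cosφ2·cosΔλ=0.39852778; θ=atan2(y, x)=65.5906° ≈ 65.6°
Leg 6: φ1=0.4850165, φ2=-0.3891561, Δφ=-0.8741726, Δλ=1.8858876 rad; a=sin²(Δφ/2)+cosφ1·cosφ2·sin²(Δλ/2)=0.7152753497; c=2·atan2(√a, √(1-a))=2.015899163; dist=6371·c=12843.294 ≈ 12843.3 km; running total=68673.6 km
Leg 6 bearing: y=sinΔλ·cosφ2=0.87967877, x=cosφ1·sinφ2-sinφ1·cosφ2·cosΔλ=-0.20196869; θ=atan2(y, x)=102.9307° ≈ 102.9°
Leg 7: φ1=-0.3891561, φ2=-1.1837905, Δφ=-0.7946344, Δλ=-0.5931100 rad; a=sin²(Δφ/2)+cosφ1·cosφ2·sin²(Δλ/2)=0.1795475337; c=2·atan2(√a, √(1-a))=0.875119760; dist=6371·c=5575.388 ≈ 5575.4 km; running total=74249.0 km
Leg 7 bearing: y=sinΔλ·cosφ2=-0.21095463, x=cosφ1·sinφ2-sinφ1·cosφ2·cosΔλ=-0.73806437; θ=atan2(y, x)=-164.0489° <0 so +360° → 195.9511° ≈ 196.0°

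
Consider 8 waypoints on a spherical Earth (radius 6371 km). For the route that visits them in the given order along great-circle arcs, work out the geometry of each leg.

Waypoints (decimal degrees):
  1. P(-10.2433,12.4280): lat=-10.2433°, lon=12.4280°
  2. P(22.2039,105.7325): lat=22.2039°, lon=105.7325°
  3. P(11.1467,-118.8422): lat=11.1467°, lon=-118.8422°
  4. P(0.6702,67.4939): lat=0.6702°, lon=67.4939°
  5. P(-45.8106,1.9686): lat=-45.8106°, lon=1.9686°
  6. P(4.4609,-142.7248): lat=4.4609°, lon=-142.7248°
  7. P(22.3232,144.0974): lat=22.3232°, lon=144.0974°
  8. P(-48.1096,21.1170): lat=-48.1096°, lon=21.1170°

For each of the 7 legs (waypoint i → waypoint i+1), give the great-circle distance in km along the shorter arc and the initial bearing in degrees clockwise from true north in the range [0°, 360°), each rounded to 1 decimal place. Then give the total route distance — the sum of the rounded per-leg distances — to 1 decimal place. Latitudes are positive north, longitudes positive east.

Leg 1: φ1=-0.1787793, φ2=0.3875312, Δφ=0.5663105, Δλ=1.6284707 rad; a=sin²(Δφ/2)+cosφ1·cosφ2·sin²(Δλ/2)=0.5598597029; c=2·atan2(√a, √(1-a))=1.690803577; dist=6371·c=10772.110 ≈ 10772.1 km; running total=10772.1 km
Leg 1 bearing: y=sinΔλ·cosφ2=0.92430545, x=cosφ1·sinφ2-sinφ1·cosφ2·cosΔλ=0.36239025; θ=atan2(y, x)=68.5915° ≈ 68.6°
Leg 2: φ1=0.3875312, φ2=0.1945466, Δφ=-0.1929845, Δλ=-3.9195679 rad; a=sin²(Δφ/2)+cosφ1·cosφ2·sin²(Δλ/2)=0.7870071026; c=2·atan2(√a, √(1-a))=2.182196082; dist=6371·c=13902.771 ≈ 13902.8 km; running total=24674.9 km
Leg 2 bearing: y=sinΔλ·cosφ2=0.68859869, x=cosφ1·sinφ2-sinφ1·cosφ2·cosΔλ=0.44310218; θ=atan2(y, x)=57.2394° ≈ 57.2°
Leg 3: φ1=0.1945466, φ2=0.0116972, Δφ=-0.1828494, Δλ=3.2521785 rad; a=sin²(Δφ/2)+cosφ1·cosφ2·sin²(Δλ/2)=0.9864071442; c=2·atan2(√a, √(1-a))=2.907884333; dist=6371·c=18526.131 ≈ 18526.1 km; running total=43201.0 km
Leg 3 bearing: y=sinΔλ·cosφ2=-0.11035300, x=cosφ1·sinφ2-sinφ1·cosφ2·cosΔλ=0.20360397; θ=atan2(y, x)=-28.4576° <0 so +360° → 331.5424° ≈ 331.5°
Leg 4: φ1=0.0116972, φ2=-0.7995458, Δφ=-0.8112430, Δλ=-1.1436322 rad; a=sin²(Δφ/2)+cosφ1·cosφ2·sin²(Δλ/2)=0.3598161847; c=2·atan2(√a, √(1-a))=1.286619248; dist=6371·c=8197.051 ≈ 8197.1 km; running total=51398.1 km
Leg 4 bearing: y=sinΔλ·cosφ2=-0.63440012, x=cosφ1·sinφ2-sinφ1·cosφ2·cosΔλ=-0.72036830; θ=atan2(y, x)=-138.6309° <0 so +360° → 221.3691° ≈ 221.4°
Leg 5: φ1=-0.7995458, φ2=0.0778574, Δφ=0.8774032, Δλ=-2.5253762 rad; a=sin²(Δφ/2)+cosφ1·cosφ2·sin²(Δλ/2)=0.8114376273; c=2·atan2(√a, √(1-a))=2.243208963; dist=6371·c=14291.484 ≈ 14291.5 km; running total=65689.6 km
Leg 5 bearing: y=sinΔλ·cosφ2=-0.57620081, x=cosφ1·sinφ2-sinφ1·cosφ2·cosΔλ=-0.52916825; θ=atan2(y, x)=-132.5636° <0 so +360° → 227.4364° ≈ 227.4°
Leg 6: φ1=0.0778574, φ2=0.3896133, Δφ=0.3117559, Δλ=5.0059918 rad; a=sin²(Δφ/2)+cosφ1·cosφ2·sin²(Δλ/2)=0.3517772660; c=2·atan2(√a, √(1-a))=1.269827663; dist=6371·c=8090.072 ≈ 8090.1 km; running total=73779.7 km
Leg 6 bearing: y=sinΔλ·cosφ2=-0.88547048, x=cosφ1·sinφ2-sinφ1·cosφ2·cosΔλ=0.35785768; θ=atan2(y, x)=-67.9942° <0 so +360° → 292.0058° ≈ 292.0°
Leg 7: φ1=0.3896133, φ2=-0.8396709, Δφ=-1.2292843, Δλ=-2.1464129 rad; a=sin²(Δφ/2)+cosφ1·cosφ2·sin²(Δλ/2)=0.8094916628; c=2·atan2(√a, √(1-a))=2.238243908; dist=6371·c=14259.852 ≈ 14259.9 km; running total=88039.6 km
Leg 7 bearing: y=sinΔλ·cosφ2=-0.56011128, x=cosφ1·sinφ2-sinφ1·cosφ2·cosΔλ=-0.55057697; θ=atan2(y, x)=-134.5082° <0 so +360° → 225.4918° ≈ 225.5°

Leg 1: dist=10772.1 km, bearing=68.6°
Leg 2: dist=13902.8 km, bearing=57.2°
Leg 3: dist=18526.1 km, bearing=331.5°
Leg 4: dist=8197.1 km, bearing=221.4°
Leg 5: dist=14291.5 km, bearing=227.4°
Leg 6: dist=8090.1 km, bearing=292.0°
Leg 7: dist=14259.9 km, bearing=225.5°
Total: 88039.6 km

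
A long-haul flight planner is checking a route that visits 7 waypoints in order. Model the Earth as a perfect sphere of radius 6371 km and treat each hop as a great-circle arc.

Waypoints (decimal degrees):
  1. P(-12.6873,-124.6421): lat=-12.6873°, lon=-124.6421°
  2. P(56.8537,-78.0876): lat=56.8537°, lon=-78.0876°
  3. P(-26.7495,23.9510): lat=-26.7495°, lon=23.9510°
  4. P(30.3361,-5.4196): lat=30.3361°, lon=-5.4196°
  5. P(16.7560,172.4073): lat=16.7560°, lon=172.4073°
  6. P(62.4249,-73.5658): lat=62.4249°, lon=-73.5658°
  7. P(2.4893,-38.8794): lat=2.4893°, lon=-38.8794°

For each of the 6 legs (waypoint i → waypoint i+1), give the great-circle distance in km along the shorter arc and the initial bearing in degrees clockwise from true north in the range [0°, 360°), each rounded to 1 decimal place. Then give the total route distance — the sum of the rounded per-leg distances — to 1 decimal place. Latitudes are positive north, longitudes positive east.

Leg 1: dist=8835.5 km, bearing=23.8°
Leg 2: dist=13187.7 km, bearing=95.9°
Leg 3: dist=7074.2 km, bearing=331.8°
Leg 4: dist=14773.5 km, bearing=2.8°
Leg 5: dist=9528.8 km, bearing=25.1°
Leg 6: dist=7254.6 km, bearing=141.2°
Total: 60654.3 km

Leg 1: φ1=-0.2214352, φ2=0.9922843, Δφ=1.2137194, Δλ=0.8125293 rad; a=sin²(Δφ/2)+cosφ1·cosφ2·sin²(Δλ/2)=0.4085358234; c=2·atan2(√a, √(1-a))=1.386832082; dist=6371·c=8835.507 ≈ 8835.5 km; running total=8835.5 km
Leg 1 bearing: y=sinΔλ·cosφ2=0.39697711, x=cosφ1·sinφ2-sinφ1·cosφ2·cosΔλ=0.89941447; θ=atan2(y, x)=23.8154° ≈ 23.8°
Leg 2: φ1=0.9922843, φ2=-0.4668668, Δφ=-1.4591511, Δλ=1.7809095 rad; a=sin²(Δφ/2)+cosφ1·cosφ2·sin²(Δλ/2)=0.7393440733; c=2·atan2(√a, √(1-a))=2.069956266; dist=6371·c=13187.691 ≈ 13187.7 km; running total=22023.2 km
Leg 2 bearing: y=sinΔλ·cosφ2=0.87334378, x=cosφ1·sinφ2-sinφ1·cosφ2·cosΔλ=-0.09015713; θ=atan2(y, x)=95.8939° ≈ 95.9°
Leg 3: φ1=-0.4668668, φ2=0.5294648, Δφ=0.9963317, Δλ=-0.5126137 rad; a=sin²(Δφ/2)+cosφ1·cosφ2·sin²(Δλ/2)=0.2778388703; c=2·atan2(√a, √(1-a))=1.110378727; dist=6371·c=7074.223 ≈ 7074.2 km; running total=29097.4 km
Leg 3 bearing: y=sinΔλ·cosφ2=-0.42330209, x=cosφ1·sinφ2-sinφ1·cosφ2·cosΔλ=0.78955245; θ=atan2(y, x)=-28.1971° <0 so +360° → 331.8029° ≈ 331.8°
Leg 4: φ1=0.5294648, φ2=0.2924474, Δφ=-0.2370175, Δλ=3.1036649 rad; a=sin²(Δφ/2)+cosφ1·cosφ2·sin²(Δλ/2)=0.8401137601; c=2·atan2(√a, √(1-a))=2.318869312; dist=6371·c=14773.516 ≈ 14773.5 km; running total=43870.9 km
Leg 4 bearing: y=sinΔλ·cosφ2=0.03630868, x=cosφ1·sinφ2-sinφ1·cosφ2·cosΔλ=0.73210122; θ=atan2(y, x)=2.8393° ≈ 2.8°
Leg 5: φ1=0.2924474, φ2=1.0895200, Δφ=0.7970727, Δλ=-4.2930405 rad; a=sin²(Δφ/2)+cosφ1·cosφ2·sin²(Δλ/2)=0.4624655929; c=2·atan2(√a, √(1-a))=1.495656827; dist=6371·c=9528.830 ≈ 9528.8 km; running total=53399.7 km
Leg 5 bearing: y=sinΔλ·cosφ2=0.42280167, x=cosφ1·sinφ2-sinφ1·cosφ2·cosΔλ=0.90310765; θ=atan2(y, x)=25.0873° ≈ 25.1°
Leg 6: φ1=1.0895200, φ2=0.0434465, Δφ=-1.0460736, Δλ=0.6053919 rad; a=sin²(Δφ/2)+cosφ1·cosφ2·sin²(Δλ/2)=0.2906090955; c=2·atan2(√a, √(1-a))=1.138692914; dist=6371·c=7254.613 ≈ 7254.6 km; running total=60654.3 km
Leg 6 bearing: y=sinΔλ·cosφ2=0.56854734, x=cosφ1·sinφ2-sinφ1·cosφ2·cosΔλ=-0.70807889; θ=atan2(y, x)=141.2375° ≈ 141.2°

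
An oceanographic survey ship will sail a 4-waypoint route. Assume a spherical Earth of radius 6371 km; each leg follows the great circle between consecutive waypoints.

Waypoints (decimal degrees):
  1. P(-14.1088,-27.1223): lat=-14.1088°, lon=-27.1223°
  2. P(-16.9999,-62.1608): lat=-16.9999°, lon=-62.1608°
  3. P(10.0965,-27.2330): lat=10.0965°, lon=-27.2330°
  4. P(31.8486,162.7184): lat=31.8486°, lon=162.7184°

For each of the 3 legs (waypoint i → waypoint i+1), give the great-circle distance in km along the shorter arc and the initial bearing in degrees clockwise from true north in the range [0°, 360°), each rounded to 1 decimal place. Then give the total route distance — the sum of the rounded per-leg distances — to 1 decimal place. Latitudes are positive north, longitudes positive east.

Leg 1: dist=3762.3 km, bearing=260.4°
Leg 2: dist=4880.5 km, bearing=54.4°
Leg 3: dist=15232.3 km, bearing=347.6°
Total: 23875.1 km

Leg 1: φ1=-0.2462450, φ2=-0.2967042, Δφ=-0.0504592, Δλ=-0.6115372 rad; a=sin²(Δφ/2)+cosφ1·cosφ2·sin²(Δλ/2)=0.0846796469; c=2·atan2(√a, √(1-a))=0.590538953; dist=6371·c=3762.324 ≈ 3762.3 km; running total=3762.3 km
Leg 1 bearing: y=sinΔλ·cosφ2=-0.54904042, x=cosφ1·sinφ2-sinφ1·cosφ2·cosΔλ=-0.09268566; θ=atan2(y, x)=-99.5820° <0 so +360° → 260.4180° ≈ 260.4°
Leg 2: φ1=-0.2967042, φ2=0.1762172, Δφ=0.4729214, Δλ=0.6096051 rad; a=sin²(Δφ/2)+cosφ1·cosφ2·sin²(Δλ/2)=0.1396731435; c=2·atan2(√a, √(1-a))=0.766051562; dist=6371·c=4880.515 ≈ 4880.5 km; running total=8642.8 km
Leg 2 bearing: y=sinΔλ·cosφ2=0.56367727, x=cosφ1·sinφ2-sinφ1·cosφ2·cosΔλ=0.40364113; θ=atan2(y, x)=54.3941° ≈ 54.4°
Leg 3: φ1=0.1762172, φ2=0.5558629, Δφ=0.3796458, Δλ=3.3152773 rad; a=sin²(Δφ/2)+cosφ1·cosφ2·sin²(Δλ/2)=0.8656016916; c=2·atan2(√a, √(1-a))=2.390880692; dist=6371·c=15232.301 ≈ 15232.3 km; running total=23875.1 km
Leg 3 bearing: y=sinΔλ·cosφ2=-0.14679502, x=cosφ1·sinφ2-sinφ1·cosφ2·cosΔλ=0.66617778; θ=atan2(y, x)=-12.4268° <0 so +360° → 347.5732° ≈ 347.6°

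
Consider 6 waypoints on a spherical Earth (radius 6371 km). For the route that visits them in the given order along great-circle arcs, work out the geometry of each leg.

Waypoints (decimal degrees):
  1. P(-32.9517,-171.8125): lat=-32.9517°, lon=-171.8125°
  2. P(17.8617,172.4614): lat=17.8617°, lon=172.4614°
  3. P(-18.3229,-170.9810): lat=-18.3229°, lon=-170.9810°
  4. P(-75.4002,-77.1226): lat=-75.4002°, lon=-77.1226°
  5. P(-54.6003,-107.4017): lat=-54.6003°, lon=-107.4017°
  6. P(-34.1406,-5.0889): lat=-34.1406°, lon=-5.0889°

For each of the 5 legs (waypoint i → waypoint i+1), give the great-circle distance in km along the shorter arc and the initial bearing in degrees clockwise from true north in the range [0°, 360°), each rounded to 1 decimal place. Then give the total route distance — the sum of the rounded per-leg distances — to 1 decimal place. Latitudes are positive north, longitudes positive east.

Leg 1: φ1=-0.5751157, φ2=0.3117455, Δφ=0.8868611, Δλ=6.0087131 rad; a=sin²(Δφ/2)+cosφ1·cosφ2·sin²(Δλ/2)=0.1990239777; c=2·atan2(√a, √(1-a))=0.924852923; dist=6371·c=5892.238 ≈ 5892.2 km; running total=5892.2 km
Leg 1 bearing: y=sinΔλ·cosφ2=-0.25797478, x=cosφ1·sinφ2-sinφ1·cosφ2·cosΔλ=0.75571340; θ=atan2(y, x)=-18.8482° <0 so +360° → 341.1518° ≈ 341.2°
Leg 2: φ1=0.3117455, φ2=-0.3197949, Δφ=-0.6315404, Δλ=-5.9942007 rad; a=sin²(Δφ/2)+cosφ1·cosφ2·sin²(Δλ/2)=0.1151737737; c=2·atan2(√a, √(1-a))=0.692499704; dist=6371·c=4411.916 ≈ 4411.9 km; running total=10304.1 km
Leg 2 bearing: y=sinΔλ·cosφ2=0.27053064, x=cosφ1·sinφ2-sinφ1·cosφ2·cosΔλ=-0.57831503; θ=atan2(y, x)=154.9302° ≈ 154.9°
Leg 3: φ1=-0.3197949, φ2=-1.3159817, Δφ=-0.9961868, Δλ=1.6381381 rad; a=sin²(Δφ/2)+cosφ1·cosφ2·sin²(Δλ/2)=0.3559404695; c=2·atan2(√a, √(1-a))=1.278534304; dist=6371·c=8145.542 ≈ 8145.5 km; running total=18449.6 km
Leg 3 bearing: y=sinΔλ·cosφ2=0.25149465, x=cosφ1·sinφ2-sinφ1·cosφ2·cosΔλ=-0.92397936; θ=atan2(y, x)=164.7737° ≈ 164.8°
Leg 4: φ1=-1.3159817, φ2=-0.9529550, Δφ=0.3630267, Δλ=-0.5284700 rad; a=sin²(Δφ/2)+cosφ1·cosφ2·sin²(Δλ/2)=0.0425466375; c=2·atan2(√a, √(1-a))=0.415519537; dist=6371·c=2647.275 ≈ 2647.3 km; running total=21096.9 km
Leg 4 bearing: y=sinΔλ·cosφ2=-0.29207874, x=cosφ1·sinφ2-sinφ1·cosφ2·cosΔλ=0.27863182; θ=atan2(y, x)=-46.3497° <0 so +360° → 313.6503° ≈ 313.7°
Leg 5: φ1=-0.9529550, φ2=-0.5958659, Δφ=0.3570891, Δλ=1.7856952 rad; a=sin²(Δφ/2)+cosφ1·cosφ2·sin²(Δλ/2)=0.3223844523; c=2·atan2(√a, √(1-a))=1.207635052; dist=6371·c=7693.843 ≈ 7693.8 km; running total=28790.7 km
Leg 5 bearing: y=sinΔλ·cosφ2=0.80862492, x=cosφ1·sinφ2-sinφ1·cosφ2·cosΔλ=-0.46897399; θ=atan2(y, x)=120.1122° ≈ 120.1°

Leg 1: dist=5892.2 km, bearing=341.2°
Leg 2: dist=4411.9 km, bearing=154.9°
Leg 3: dist=8145.5 km, bearing=164.8°
Leg 4: dist=2647.3 km, bearing=313.7°
Leg 5: dist=7693.8 km, bearing=120.1°
Total: 28790.7 km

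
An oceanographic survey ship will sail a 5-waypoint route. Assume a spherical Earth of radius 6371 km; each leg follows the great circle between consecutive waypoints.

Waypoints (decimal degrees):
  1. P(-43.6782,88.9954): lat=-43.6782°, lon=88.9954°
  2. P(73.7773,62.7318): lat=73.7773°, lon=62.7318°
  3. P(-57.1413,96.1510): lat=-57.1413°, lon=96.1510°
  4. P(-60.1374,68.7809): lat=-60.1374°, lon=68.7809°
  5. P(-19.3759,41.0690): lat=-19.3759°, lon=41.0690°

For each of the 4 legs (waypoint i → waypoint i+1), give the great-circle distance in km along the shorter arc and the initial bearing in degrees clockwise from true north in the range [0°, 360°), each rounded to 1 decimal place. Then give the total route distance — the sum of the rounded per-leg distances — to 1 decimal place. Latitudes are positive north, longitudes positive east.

Leg 1: dist=13211.1 km, bearing=351.9°
Leg 2: dist=14772.0 km, bearing=155.9°
Leg 3: dist=1606.1 km, bearing=246.6°
Leg 4: dist=5035.7 km, bearing=321.9°
Total: 34624.9 km

Leg 1: φ1=-0.7623284, φ2=1.2876568, Δφ=2.0499852, Δλ=-0.4583863 rad; a=sin²(Δφ/2)+cosφ1·cosφ2·sin²(Δλ/2)=0.7409588121; c=2·atan2(√a, √(1-a))=2.073638253; dist=6371·c=13211.149 ≈ 13211.1 km; running total=13211.1 km
Leg 1 bearing: y=sinΔλ·cosφ2=-0.12362234, x=cosφ1·sinφ2-sinφ1·cosφ2·cosΔλ=0.86745197; θ=atan2(y, x)=-8.1107° <0 so +360° → 351.8893° ≈ 351.9°
Leg 2: φ1=1.2876568, φ2=-0.9973038, Δφ=-2.2849606, Δλ=0.5832751 rad; a=sin²(Δφ/2)+cosφ1·cosφ2·sin²(Δλ/2)=0.8400238060; c=2·atan2(√a, √(1-a))=2.318623900; dist=6371·c=14771.953 ≈ 14772.0 km; running total=27983.1 km
Leg 2 bearing: y=sinΔλ·cosφ2=0.29882561, x=cosφ1·sinφ2-sinφ1·cosφ2·cosΔλ=-0.66950616; θ=atan2(y, x)=155.9470° ≈ 155.9°
Leg 3: φ1=-0.9973038, φ2=-1.0495956, Δφ=-0.0522918, Δλ=-0.4776984 rad; a=sin²(Δφ/2)+cosφ1·cosφ2·sin²(Δλ/2)=0.0158047561; c=2·atan2(√a, √(1-a))=0.252101001; dist=6371·c=1606.135 ≈ 1606.1 km; running total=29589.2 km
Leg 3 bearing: y=sinΔλ·cosφ2=-0.22891277, x=cosφ1·sinφ2-sinφ1·cosφ2·cosΔλ=-0.09908990; θ=atan2(y, x)=-113.4064° <0 so +360° → 246.5936° ≈ 246.6°
Leg 4: φ1=-1.0495956, φ2=-0.3381733, Δφ=0.7114224, Δλ=-0.4836639 rad; a=sin²(Δφ/2)+cosφ1·cosφ2·sin²(Δλ/2)=0.1482221915; c=2·atan2(√a, √(1-a))=0.790407741; dist=6371·c=5035.688 ≈ 5035.7 km; running total=34624.9 km
Leg 4 bearing: y=sinΔλ·cosφ2=-0.43868792, x=cosφ1·sinφ2-sinφ1·cosφ2·cosΔλ=0.55907280; θ=atan2(y, x)=-38.1202° <0 so +360° → 321.8798° ≈ 321.9°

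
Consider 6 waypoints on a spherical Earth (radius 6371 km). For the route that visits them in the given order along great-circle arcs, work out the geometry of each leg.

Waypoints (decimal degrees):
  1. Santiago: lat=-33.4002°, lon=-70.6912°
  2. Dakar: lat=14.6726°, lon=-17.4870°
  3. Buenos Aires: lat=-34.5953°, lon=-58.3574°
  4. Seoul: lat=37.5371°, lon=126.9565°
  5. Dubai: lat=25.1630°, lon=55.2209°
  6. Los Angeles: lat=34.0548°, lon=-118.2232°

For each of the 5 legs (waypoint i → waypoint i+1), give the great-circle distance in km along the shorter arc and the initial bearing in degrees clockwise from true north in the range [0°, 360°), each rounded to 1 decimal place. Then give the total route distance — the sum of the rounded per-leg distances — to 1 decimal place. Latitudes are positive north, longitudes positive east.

Leg 1: φ1=-0.5829435, φ2=0.2560852, Δφ=0.8390286, Δλ=0.9285885 rad; a=sin²(Δφ/2)+cosφ1·cosφ2·sin²(Δλ/2)=0.3278492258; c=2·atan2(√a, √(1-a))=1.219301580; dist=6371·c=7768.170 ≈ 7768.2 km; running total=7768.2 km
Leg 1 bearing: y=sinΔλ·cosφ2=0.77466119, x=cosφ1·sinφ2-sinφ1·cosφ2·cosΔλ=0.53043047; θ=atan2(y, x)=55.5996° ≈ 55.6°
Leg 2: φ1=0.2560852, φ2=-0.6038019, Δφ=-0.8598871, Δλ=-0.7133230 rad; a=sin²(Δφ/2)+cosφ1·cosφ2·sin²(Δλ/2)=0.2708154309; c=2·atan2(√a, √(1-a))=1.094636980; dist=6371·c=6973.932 ≈ 6973.9 km; running total=14742.1 km
Leg 2 bearing: y=sinΔλ·cosφ2=-0.53864996, x=cosφ1·sinφ2-sinφ1·cosφ2·cosΔλ=-0.70693278; θ=atan2(y, x)=-142.6943° <0 so +360° → 217.3057° ≈ 217.3°
Leg 3: φ1=-0.6038019, φ2=0.6551460, Δφ=1.2589479, Δλ=3.2343377 rad; a=sin²(Δφ/2)+cosφ1·cosφ2·sin²(Δλ/2)=0.9979384151; c=2·atan2(√a, √(1-a))=3.050752063; dist=6371·c=19436.341 ≈ 19436.3 km; running total=34178.4 km
Leg 3 bearing: y=sinΔλ·cosφ2=-0.07343764, x=cosφ1·sinφ2-sinφ1·cosφ2·cosΔλ=0.05325648; θ=atan2(y, x)=-54.0506° <0 so +360° → 305.9494° ≈ 305.9°
Leg 4: φ1=0.6551460, φ2=0.4391772, Δφ=-0.2159688, Δλ=-1.2520224 rad; a=sin²(Δφ/2)+cosφ1·cosφ2·sin²(Δλ/2)=0.2580038567; c=2·atan2(√a, √(1-a))=1.065585104; dist=6371·c=6788.843 ≈ 6788.8 km; running total=40967.2 km
Leg 4 bearing: y=sinΔλ·cosφ2=-0.85950314, x=cosφ1·sinφ2-sinφ1·cosφ2·cosΔλ=0.16433446; θ=atan2(y, x)=-79.1759° <0 so +360° → 280.8241° ≈ 280.8°
Leg 5: φ1=0.4391772, φ2=0.5943684, Δφ=0.1551912, Δλ=-3.0271706 rad; a=sin²(Δφ/2)+cosφ1·cosφ2·sin²(Δλ/2)=0.7534362413; c=2·atan2(√a, √(1-a))=2.102349109; dist=6371·c=13394.066 ≈ 13394.1 km; running total=54361.3 km
Leg 5 bearing: y=sinΔλ·cosφ2=-0.09459221, x=cosφ1·sinφ2-sinφ1·cosφ2·cosΔλ=0.85681538; θ=atan2(y, x)=-6.2999° <0 so +360° → 353.7001° ≈ 353.7°

Leg 1: dist=7768.2 km, bearing=55.6°
Leg 2: dist=6973.9 km, bearing=217.3°
Leg 3: dist=19436.3 km, bearing=305.9°
Leg 4: dist=6788.8 km, bearing=280.8°
Leg 5: dist=13394.1 km, bearing=353.7°
Total: 54361.3 km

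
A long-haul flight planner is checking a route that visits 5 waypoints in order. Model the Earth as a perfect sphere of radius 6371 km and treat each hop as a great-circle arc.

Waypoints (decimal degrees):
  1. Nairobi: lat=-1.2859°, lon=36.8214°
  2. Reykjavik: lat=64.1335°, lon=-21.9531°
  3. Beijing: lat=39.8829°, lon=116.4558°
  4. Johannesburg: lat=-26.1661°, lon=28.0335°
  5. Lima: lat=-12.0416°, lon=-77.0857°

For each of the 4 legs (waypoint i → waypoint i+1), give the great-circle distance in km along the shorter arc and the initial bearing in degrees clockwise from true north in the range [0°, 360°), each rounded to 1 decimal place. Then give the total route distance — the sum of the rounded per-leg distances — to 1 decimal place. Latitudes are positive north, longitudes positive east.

Leg 1: φ1=-0.0224432, φ2=1.1193407, Δφ=1.1417839, Δλ=-1.0258085 rad; a=sin²(Δφ/2)+cosφ1·cosφ2·sin²(Δλ/2)=0.3970406244; c=2·atan2(√a, √(1-a))=1.363393840; dist=6371·c=8686.182 ≈ 8686.2 km; running total=8686.2 km
Leg 1 bearing: y=sinΔλ·cosφ2=-0.37307407, x=cosφ1·sinφ2-sinφ1·cosφ2·cosΔλ=0.90466193; θ=atan2(y, x)=-22.4108° <0 so +360° → 337.5892° ≈ 337.6°
Leg 2: φ1=1.1193407, φ2=0.6960879, Δφ=-0.4232528, Δλ=2.4156910 rad; a=sin²(Δφ/2)+cosφ1·cosφ2·sin²(Δλ/2)=0.3367014934; c=2·atan2(√a, √(1-a))=1.238095422; dist=6371·c=7887.906 ≈ 7887.9 km; running total=16574.1 km
Leg 2 bearing: y=sinΔλ·cosφ2=0.50937899, x=cosφ1·sinφ2-sinφ1·cosφ2·cosΔλ=0.79615792; θ=atan2(y, x)=32.6110° ≈ 32.6°
Leg 3: φ1=0.6960879, φ2=-0.4566846, Δφ=-1.1527725, Δλ=-1.5432603 rad; a=sin²(Δφ/2)+cosφ1·cosφ2·sin²(Δλ/2)=0.6319000196; c=2·atan2(√a, √(1-a))=1.837756010; dist=6371·c=11708.344 ≈ 11708.3 km; running total=28282.4 km
Leg 3 bearing: y=sinΔλ·cosφ2=-0.89717919, x=cosφ1·sinφ2-sinφ1·cosφ2·cosΔλ=-0.35423020; θ=atan2(y, x)=-111.5454° <0 so +360° → 248.4546° ≈ 248.5°
Leg 4: φ1=-0.4566846, φ2=-0.2101656, Δφ=0.2465190, Δλ=-1.8346761 rad; a=sin²(Δφ/2)+cosφ1·cosφ2·sin²(Δλ/2)=0.5684751142; c=2·atan2(√a, √(1-a))=1.708178301; dist=6371·c=10882.804 ≈ 10882.8 km; running total=39165.2 km
Leg 4 bearing: y=sinΔλ·cosφ2=-0.94414332, x=cosφ1·sinφ2-sinφ1·cosφ2·cosΔλ=-0.29972993; θ=atan2(y, x)=-107.6127° <0 so +360° → 252.3873° ≈ 252.4°

Leg 1: dist=8686.2 km, bearing=337.6°
Leg 2: dist=7887.9 km, bearing=32.6°
Leg 3: dist=11708.3 km, bearing=248.5°
Leg 4: dist=10882.8 km, bearing=252.4°
Total: 39165.2 km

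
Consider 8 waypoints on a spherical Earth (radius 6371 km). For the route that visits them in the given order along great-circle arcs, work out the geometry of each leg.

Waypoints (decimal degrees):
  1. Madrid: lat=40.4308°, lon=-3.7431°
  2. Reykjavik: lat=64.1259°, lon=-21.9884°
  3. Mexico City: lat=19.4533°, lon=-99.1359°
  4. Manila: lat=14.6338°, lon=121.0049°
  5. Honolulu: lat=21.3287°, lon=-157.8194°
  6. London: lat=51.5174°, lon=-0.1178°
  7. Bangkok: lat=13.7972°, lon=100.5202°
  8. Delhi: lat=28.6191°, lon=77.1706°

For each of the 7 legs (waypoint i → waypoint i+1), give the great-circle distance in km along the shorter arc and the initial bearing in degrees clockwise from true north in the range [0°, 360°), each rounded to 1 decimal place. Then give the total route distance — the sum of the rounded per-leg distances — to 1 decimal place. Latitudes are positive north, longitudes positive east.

Leg 1: dist=2888.1 km, bearing=341.8°
Leg 2: dist=7446.9 km, bearing=267.3°
Leg 3: dist=14213.9 km, bearing=307.8°
Leg 4: dist=8528.0 km, bearing=71.1°
Leg 5: dist=11627.9 km, bearing=14.1°
Leg 6: dist=9528.5 km, bearing=73.2°
Leg 7: dist=2918.3 km, bearing=308.1°
Total: 57151.6 km

Leg 1: φ1=0.7056506, φ2=1.1192081, Δφ=0.4135575, Δλ=-0.3184406 rad; a=sin²(Δφ/2)+cosφ1·cosφ2·sin²(Δλ/2)=0.0505017109; c=2·atan2(√a, √(1-a))=0.453323377; dist=6371·c=2888.123 ≈ 2888.1 km; running total=2888.1 km
Leg 1 bearing: y=sinΔλ·cosφ2=-0.13662916, x=cosφ1·sinφ2-sinφ1·cosφ2·cosΔλ=0.41609810; θ=atan2(y, x)=-18.1780° <0 so +360° → 341.8220° ≈ 341.8°
Leg 2: φ1=1.1192081, φ2=0.3395241, Δφ=-0.7796840, Δλ=-1.3464779 rad; a=sin²(Δφ/2)+cosφ1·cosφ2·sin²(Δλ/2)=0.3044079735; c=2·atan2(√a, √(1-a))=1.168878508; dist=6371·c=7446.925 ≈ 7446.9 km; running total=10335.0 km
Leg 2 bearing: y=sinΔλ·cosφ2=-0.91928945, x=cosφ1·sinφ2-sinφ1·cosφ2·cosΔλ=-0.04338140; θ=atan2(y, x)=-92.7018° <0 so +360° → 267.2982° ≈ 267.3°
Leg 3: φ1=0.3395241, φ2=0.2554080, Δφ=-0.0841161, Δλ=3.8421818 rad; a=sin²(Δφ/2)+cosφ1·cosφ2·sin²(Δλ/2)=0.8066498582; c=2·atan2(√a, √(1-a))=2.231027824; dist=6371·c=14213.878 ≈ 14213.9 km; running total=24548.9 km
Leg 3 bearing: y=sinΔλ·cosφ2=-0.62375532, x=cosφ1·sinφ2-sinφ1·cosφ2·cosΔλ=0.48455418; θ=atan2(y, x)=-52.1587° <0 so +360° → 307.8413° ≈ 307.8°
Leg 4: φ1=0.2554080, φ2=0.3722560, Δφ=0.1168480, Δλ=-4.8664021 rad; a=sin²(Δφ/2)+cosφ1·cosφ2·sin²(Δλ/2)=0.3849238543; c=2·atan2(√a, √(1-a))=1.338562154; dist=6371·c=8527.979 ≈ 8528.0 km; running total=33076.9 km
Leg 4 bearing: y=sinΔλ·cosφ2=0.92048326, x=cosφ1·sinφ2-sinφ1·cosφ2·cosΔλ=0.31581717; θ=atan2(y, x)=71.0629° ≈ 71.1°
Leg 5: φ1=0.3722560, φ2=0.8991483, Δφ=0.5268922, Δλ=2.7524122 rad; a=sin²(Δφ/2)+cosφ1·cosφ2·sin²(Δλ/2)=0.6257963986; c=2·atan2(√a, √(1-a))=1.825121966; dist=6371·c=11627.852 ≈ 11627.9 km; running total=44704.8 km
Leg 5 bearing: y=sinΔλ·cosφ2=0.23611074, x=cosφ1·sinφ2-sinφ1·cosφ2·cosΔλ=0.93859085; θ=atan2(y, x)=14.1203° ≈ 14.1°
Leg 6: φ1=0.8991483, φ2=0.2408066, Δφ=-0.6583417, Δλ=1.7564645 rad; a=sin²(Δφ/2)+cosφ1·cosφ2·sin²(Δλ/2)=0.4624367845; c=2·atan2(√a, √(1-a))=1.495599047; dist=6371·c=9528.462 ≈ 9528.5 km; running total=54233.3 km
Leg 6 bearing: y=sinΔλ·cosφ2=0.95445498, x=cosφ1·sinφ2-sinφ1·cosφ2·cosΔλ=0.28874160; θ=atan2(y, x)=73.1684° ≈ 73.2°
Leg 7: φ1=0.2408066, φ2=0.4994975, Δφ=0.2586910, Δλ=-0.4075274 rad; a=sin²(Δφ/2)+cosφ1·cosφ2·sin²(Δλ/2)=0.0515452701; c=2·atan2(√a, √(1-a))=0.458065903; dist=6371·c=2918.338 ≈ 2918.3 km; running total=57151.6 km
Leg 7 bearing: y=sinΔλ·cosφ2=-0.34791689, x=cosφ1·sinφ2-sinφ1·cosφ2·cosΔλ=0.27296018; θ=atan2(y, x)=-51.8838° <0 so +360° → 308.1162° ≈ 308.1°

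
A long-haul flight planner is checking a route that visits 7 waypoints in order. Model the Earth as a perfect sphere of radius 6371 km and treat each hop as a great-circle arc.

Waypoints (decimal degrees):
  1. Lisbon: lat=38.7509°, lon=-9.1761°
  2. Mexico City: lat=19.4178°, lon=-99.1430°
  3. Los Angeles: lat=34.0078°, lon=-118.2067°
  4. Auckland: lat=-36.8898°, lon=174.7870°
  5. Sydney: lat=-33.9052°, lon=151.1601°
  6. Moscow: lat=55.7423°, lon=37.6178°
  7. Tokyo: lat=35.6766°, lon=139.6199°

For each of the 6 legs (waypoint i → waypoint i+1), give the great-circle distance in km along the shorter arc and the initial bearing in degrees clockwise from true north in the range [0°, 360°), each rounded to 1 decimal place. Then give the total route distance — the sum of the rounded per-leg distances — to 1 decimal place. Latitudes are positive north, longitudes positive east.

Leg 1: dist=8669.2 km, bearing=285.4°
Leg 2: dist=2485.3 km, bearing=314.6°
Leg 3: dist=10497.0 km, bearing=227.6°
Leg 4: dist=2161.4 km, bearing=271.8°
Leg 5: dist=14496.0 km, bearing=317.4°
Leg 6: dist=7476.3 km, bearing=59.5°
Total: 45785.2 km

Leg 1: φ1=0.6763308, φ2=0.3389045, Δφ=-0.3374262, Δλ=-1.5702186 rad; a=sin²(Δφ/2)+cosφ1·cosφ2·sin²(Δλ/2)=0.3957400822; c=2·atan2(√a, √(1-a))=1.360735044; dist=6371·c=8669.243 ≈ 8669.2 km; running total=8669.2 km
Leg 1 bearing: y=sinΔλ·cosφ2=-0.94311926, x=cosφ1·sinφ2-sinφ1·cosφ2·cosΔλ=0.25893152; θ=atan2(y, x)=-74.6478° <0 so +360° → 285.3522° ≈ 285.4°
Leg 2: φ1=0.3389045, φ2=0.5935481, Δφ=0.2546435, Δλ=-0.3327243 rad; a=sin²(Δφ/2)+cosφ1·cosφ2·sin²(Δλ/2)=0.0375621958; c=2·atan2(√a, √(1-a))=0.390087977; dist=6371·c=2485.251 ≈ 2485.3 km; running total=11154.5 km
Leg 2 bearing: y=sinΔλ·cosφ2=-0.27075469, x=cosφ1·sinφ2-sinφ1·cosφ2·cosΔλ=0.26701500; θ=atan2(y, x)=-45.3984° <0 so +360° → 314.6016° ≈ 314.6°
Leg 3: φ1=0.5935481, φ2=-0.6438485, Δφ=-1.2373966, Δλ=5.1137048 rad; a=sin²(Δφ/2)+cosφ1·cosφ2·sin²(Δλ/2)=0.5383763294; c=2·atan2(√a, √(1-a))=1.647624544; dist=6371·c=10497.016 ≈ 10497.0 km; running total=21651.5 km
Leg 3 bearing: y=sinΔλ·cosφ2=-0.73624635, x=cosφ1·sinφ2-sinφ1·cosφ2·cosΔλ=-0.67234689; θ=atan2(y, x)=-132.4026° <0 so +360° → 227.5974° ≈ 227.6°
Leg 4: φ1=-0.6438485, φ2=-0.5917574, Δφ=0.0520911, Δλ=-0.4123672 rad; a=sin²(Δφ/2)+cosφ1·cosφ2·sin²(Δλ/2)=0.0284996906; c=2·atan2(√a, √(1-a))=0.339261710; dist=6371·c=2161.436 ≈ 2161.4 km; running total=23812.9 km
Leg 4 bearing: y=sinΔλ·cosφ2=-0.33263138, x=cosφ1·sinφ2-sinφ1·cosφ2·cosΔλ=0.01030512; θ=atan2(y, x)=-88.2255° <0 so +360° → 271.7745° ≈ 271.8°
Leg 5: φ1=-0.5917574, φ2=0.9728867, Δφ=1.5646440, Δλ=-1.9816870 rad; a=sin²(Δφ/2)+cosφ1·cosφ2·sin²(Δλ/2)=0.8238288853; c=2·atan2(√a, √(1-a))=2.275302663; dist=6371·c=14495.953 ≈ 14496.0 km; running total=38308.9 km
Leg 5 bearing: y=sinΔλ·cosφ2=-0.51606194, x=cosφ1·sinφ2-sinφ1·cosφ2·cosΔλ=0.56055284; θ=atan2(y, x)=-42.6336° <0 so +360° → 317.3664° ≈ 317.4°
Leg 6: φ1=0.9728867, φ2=0.6226741, Δφ=-0.3502125, Δλ=1.7802725 rad; a=sin²(Δφ/2)+cosφ1·cosφ2·sin²(Δλ/2)=0.3065285353; c=2·atan2(√a, √(1-a))=1.173482372; dist=6371·c=7476.256 ≈ 7476.3 km; running total=45785.2 km
Leg 6 bearing: y=sinΔλ·cosφ2=0.79456441, x=cosφ1·sinφ2-sinφ1·cosφ2·cosΔλ=0.46791299; θ=atan2(y, x)=59.5065° ≈ 59.5°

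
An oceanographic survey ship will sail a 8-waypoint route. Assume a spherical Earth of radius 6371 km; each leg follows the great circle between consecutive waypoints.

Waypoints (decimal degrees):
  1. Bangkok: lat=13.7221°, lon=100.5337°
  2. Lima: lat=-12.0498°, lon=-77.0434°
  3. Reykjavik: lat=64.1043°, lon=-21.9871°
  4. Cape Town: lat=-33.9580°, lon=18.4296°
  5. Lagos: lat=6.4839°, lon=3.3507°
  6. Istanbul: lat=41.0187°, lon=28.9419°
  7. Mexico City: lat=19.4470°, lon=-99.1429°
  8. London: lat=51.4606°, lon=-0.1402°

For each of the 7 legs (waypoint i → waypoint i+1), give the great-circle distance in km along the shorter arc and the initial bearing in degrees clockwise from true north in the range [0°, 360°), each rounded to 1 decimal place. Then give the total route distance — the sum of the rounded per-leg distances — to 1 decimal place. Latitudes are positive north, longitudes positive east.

Leg 1: dist=19693.3 km, bearing=305.0°
Leg 2: dist=9645.2 km, bearing=21.0°
Leg 3: dist=11464.5 km, bearing=146.5°
Leg 4: dist=4768.9 km, bearing=337.7°
Leg 5: dist=4602.2 km, bearing=29.5°
Leg 6: dist=11422.9 km, bearing=310.5°
Leg 7: dist=8929.0 km, bearing=38.6°
Total: 70526.0 km

Leg 1: φ1=0.2394958, φ2=-0.2103087, Δφ=-0.4498045, Δλ=-3.0993051 rad; a=sin²(Δφ/2)+cosφ1·cosφ2·sin²(Δλ/2)=0.9993623755; c=2·atan2(√a, √(1-a))=3.091084828; dist=6371·c=19693.301 ≈ 19693.3 km; running total=19693.3 km
Leg 1 bearing: y=sinΔλ·cosφ2=-0.04134352, x=cosφ1·sinφ2-sinφ1·cosφ2·cosΔλ=0.02897560; θ=atan2(y, x)=-54.9753° <0 so +360° → 305.0247° ≈ 305.0°
Leg 2: φ1=-0.2103087, φ2=1.1188311, Δφ=1.3291398, Δλ=0.9609137 rad; a=sin²(Δφ/2)+cosφ1·cosφ2·sin²(Δλ/2)=0.4715814761; c=2·atan2(√a, √(1-a))=1.513928633; dist=6371·c=9645.239 ≈ 9645.2 km; running total=29338.5 km
Leg 2 bearing: y=sinΔλ·cosφ2=0.35799775, x=cosφ1·sinφ2-sinφ1·cosφ2·cosΔλ=0.93199097; θ=atan2(y, x)=21.0129° ≈ 21.0°
Leg 3: φ1=1.1188311, φ2=-0.5926789, Δφ=-1.7115100, Δλ=0.7054045 rad; a=sin²(Δφ/2)+cosφ1·cosφ2·sin²(Δλ/2)=0.6133502512; c=2·atan2(√a, √(1-a))=1.799484969; dist=6371·c=11464.519 ≈ 11464.5 km; running total=40803.0 km
Leg 3 bearing: y=sinΔλ·cosφ2=0.53776536, x=cosφ1·sinφ2-sinφ1·cosφ2·cosΔλ=-0.81204390; θ=atan2(y, x)=146.4860° ≈ 146.5°
Leg 4: φ1=-0.5926789, φ2=0.1131654, Δφ=0.7058443, Δλ=-0.2631765 rad; a=sin²(Δφ/2)+cosφ1·cosφ2·sin²(Δλ/2)=0.1336561501; c=2·atan2(√a, √(1-a))=0.748533508; dist=6371·c=4768.907 ≈ 4768.9 km; running total=45571.9 km
Leg 4 bearing: y=sinΔλ·cosφ2=-0.25848493, x=cosφ1·sinφ2-sinφ1·cosφ2·cosΔλ=0.62956674; θ=atan2(y, x)=-22.3219° <0 so +360° → 337.6781° ≈ 337.7°
Leg 5: φ1=0.1131654, φ2=0.7159114, Δφ=0.6027460, Δλ=0.4466507 rad; a=sin²(Δφ/2)+cosφ1·cosφ2·sin²(Δλ/2)=0.1248806953; c=2·atan2(√a, √(1-a))=0.722373431; dist=6371·c=4602.241 ≈ 4602.2 km; running total=50174.1 km
Leg 5 bearing: y=sinΔλ·cosφ2=0.32590221, x=cosφ1·sinφ2-sinφ1·cosφ2·cosΔλ=0.57526497; θ=atan2(y, x)=29.5327° ≈ 29.5°
Leg 6: φ1=0.7159114, φ2=0.3394142, Δφ=-0.3764972, Δλ=-2.2355015 rad; a=sin²(Δφ/2)+cosφ1·cosφ2·sin²(Δλ/2)=0.6101678105; c=2·atan2(√a, √(1-a))=1.792954861; dist=6371·c=11422.915 ≈ 11422.9 km; running total=61597.0 km
Leg 6 bearing: y=sinΔλ·cosφ2=-0.74219460, x=cosφ1·sinφ2-sinφ1·cosφ2·cosΔλ=0.63292921; θ=atan2(y, x)=-49.5431° <0 so +360° → 310.4569° ≈ 310.5°
Leg 7: φ1=0.3394142, φ2=0.8981569, Δφ=0.5587427, Δλ=1.7279231 rad; a=sin²(Δφ/2)+cosφ1·cosφ2·sin²(Δλ/2)=0.4157594432; c=2·atan2(√a, √(1-a))=1.401507775; dist=6371·c=8929.006 ≈ 8929.0 km; running total=70526.0 km
Leg 7 bearing: y=sinΔλ·cosφ2=0.61537725, x=cosφ1·sinφ2-sinφ1·cosφ2·cosΔλ=0.77001620; θ=atan2(y, x)=38.6310° ≈ 38.6°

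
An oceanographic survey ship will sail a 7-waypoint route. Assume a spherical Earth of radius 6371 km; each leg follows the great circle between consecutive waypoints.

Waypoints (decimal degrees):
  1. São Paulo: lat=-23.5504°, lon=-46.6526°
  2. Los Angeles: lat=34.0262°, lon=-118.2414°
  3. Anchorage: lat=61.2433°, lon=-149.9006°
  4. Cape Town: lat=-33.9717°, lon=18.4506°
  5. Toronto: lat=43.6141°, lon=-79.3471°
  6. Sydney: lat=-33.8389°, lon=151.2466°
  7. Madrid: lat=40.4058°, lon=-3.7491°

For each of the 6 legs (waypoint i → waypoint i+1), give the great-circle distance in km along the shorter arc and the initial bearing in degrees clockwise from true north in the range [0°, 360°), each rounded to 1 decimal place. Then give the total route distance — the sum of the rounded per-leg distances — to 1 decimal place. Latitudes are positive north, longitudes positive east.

Leg 1: φ1=-0.4110320, φ2=0.5938692, Δφ=1.0049012, Δλ=-1.2494603 rad; a=sin²(Δφ/2)+cosφ1·cosφ2·sin²(Δλ/2)=0.4918121505; c=2·atan2(√a, √(1-a))=1.554419896; dist=6371·c=9903.209 ≈ 9903.2 km; running total=9903.2 km
Leg 1 bearing: y=sinΔλ·cosφ2=-0.78636000, x=cosφ1·sinφ2-sinφ1·cosφ2·cosΔλ=0.61755145; θ=atan2(y, x)=-51.8564° <0 so +360° → 308.1436° ≈ 308.1°
Leg 2: φ1=0.5938692, φ2=1.0688972, Δφ=0.4750280, Δλ=-0.5525573 rad; a=sin²(Δφ/2)+cosφ1·cosφ2·sin²(Δλ/2)=0.0850277637; c=2·atan2(√a, √(1-a))=0.591788189; dist=6371·c=3770.283 ≈ 3770.3 km; running total=13673.5 km
Leg 2 bearing: y=sinΔλ·cosφ2=-0.25250830, x=cosφ1·sinφ2-sinφ1·cosφ2·cosΔλ=0.49742510; θ=atan2(y, x)=-26.9138° <0 so +360° → 333.0862° ≈ 333.1°
Leg 3: φ1=1.0688972, φ2=-0.5929180, Δφ=-1.6618152, Δλ=2.9382827 rad; a=sin²(Δφ/2)+cosφ1·cosφ2·sin²(Δλ/2)=0.9403135080; c=2·atan2(√a, √(1-a))=2.647980253; dist=6371·c=16870.282 ≈ 16870.3 km; running total=30543.8 km
Leg 3 bearing: y=sinΔλ·cosφ2=0.16744853, x=cosφ1·sinφ2-sinφ1·cosφ2·cosΔλ=0.44323476; θ=atan2(y, x)=20.6959° ≈ 20.7°
Leg 4: φ1=-0.5929180, φ2=0.7612096, Δφ=1.3541277, Δλ=-1.7068919 rad; a=sin²(Δφ/2)+cosφ1·cosφ2·sin²(Δλ/2)=0.7334553071; c=2·atan2(√a, √(1-a))=2.056590293; dist=6371·c=13102.537 ≈ 13102.5 km; running total=43646.3 km
Leg 4 bearing: y=sinΔλ·cosφ2=-0.71730749, x=cosφ1·sinφ2-sinφ1·cosφ2·cosΔλ=0.51716965; θ=atan2(y, x)=-54.2089° <0 so +360° → 305.7911° ≈ 305.8°
Leg 5: φ1=0.7612096, φ2=-0.5906002, Δφ=-1.3518099, Δλ=4.0246193 rad; a=sin²(Δφ/2)+cosφ1·cosφ2·sin²(Δλ/2)=0.8829368855; c=2·atan2(√a, √(1-a))=2.443195476; dist=6371·c=15565.598 ≈ 15565.6 km; running total=59211.9 km
Leg 5 bearing: y=sinΔλ·cosφ2=-0.64177962, x=cosφ1·sinφ2-sinφ1·cosφ2·cosΔλ=-0.03944971; θ=atan2(y, x)=-93.5175° <0 so +360° → 266.4825° ≈ 266.5°
Leg 6: φ1=-0.5906002, φ2=0.7052142, Δφ=1.2958145, Δλ=-2.7051853 rad; a=sin²(Δφ/2)+cosφ1·cosφ2·sin²(Δλ/2)=0.9670800446; c=2·atan2(√a, √(1-a))=2.776694441; dist=6371·c=17690.320 ≈ 17690.3 km; running total=76902.2 km
Leg 6 bearing: y=sinΔλ·cosφ2=-0.32186406, x=cosφ1·sinφ2-sinφ1·cosφ2·cosΔλ=0.15410534; θ=atan2(y, x)=-64.4154° <0 so +360° → 295.5846° ≈ 295.6°

Leg 1: dist=9903.2 km, bearing=308.1°
Leg 2: dist=3770.3 km, bearing=333.1°
Leg 3: dist=16870.3 km, bearing=20.7°
Leg 4: dist=13102.5 km, bearing=305.8°
Leg 5: dist=15565.6 km, bearing=266.5°
Leg 6: dist=17690.3 km, bearing=295.6°
Total: 76902.2 km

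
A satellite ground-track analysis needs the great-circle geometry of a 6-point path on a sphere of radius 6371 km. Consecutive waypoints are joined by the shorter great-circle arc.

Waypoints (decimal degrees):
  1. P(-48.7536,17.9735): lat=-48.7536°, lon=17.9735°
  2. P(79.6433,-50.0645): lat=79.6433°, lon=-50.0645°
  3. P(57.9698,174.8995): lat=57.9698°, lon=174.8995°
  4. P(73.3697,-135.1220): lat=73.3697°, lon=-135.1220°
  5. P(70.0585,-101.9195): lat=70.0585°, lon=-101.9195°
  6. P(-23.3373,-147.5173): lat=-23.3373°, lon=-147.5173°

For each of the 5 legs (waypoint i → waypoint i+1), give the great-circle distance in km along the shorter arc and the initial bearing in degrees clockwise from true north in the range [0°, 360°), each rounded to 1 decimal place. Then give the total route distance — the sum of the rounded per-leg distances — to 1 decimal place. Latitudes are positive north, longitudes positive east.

Leg 1: φ1=-0.8509108, φ2=1.3900378, Δφ=2.2409487, Δλ=-1.1874871 rad; a=sin²(Δφ/2)+cosφ1·cosφ2·sin²(Δλ/2)=0.8476517996; c=2·atan2(√a, √(1-a))=2.339638560; dist=6371·c=14905.837 ≈ 14905.8 km; running total=14905.8 km
Leg 1 bearing: y=sinΔλ·cosφ2=-0.16672983, x=cosφ1·sinφ2-sinφ1·cosφ2·cosΔλ=0.69910948; θ=atan2(y, x)=-13.4138° <0 so +360° → 346.5862° ≈ 346.6°
Leg 2: φ1=1.3900378, φ2=1.0117639, Δφ=-0.3782739, Δλ=3.9263625 rad; a=sin²(Δφ/2)+cosφ1·cosφ2·sin²(Δλ/2)=0.1167531836; c=2·atan2(√a, √(1-a))=0.697432594; dist=6371·c=4443.343 ≈ 4443.3 km; running total=19349.1 km
Leg 2 bearing: y=sinΔλ·cosφ2=-0.37478982, x=cosφ1·sinφ2-sinφ1·cosφ2·cosΔλ=0.52155546; θ=atan2(y, x)=-35.7010° <0 so +360° → 324.2990° ≈ 324.3°
Leg 3: φ1=1.0117639, φ2=1.2805428, Δφ=0.2687790, Δλ=-5.4108959 rad; a=sin²(Δφ/2)+cosφ1·cosφ2·sin²(Δλ/2)=0.0450405691; c=2·atan2(√a, √(1-a))=0.427707921; dist=6371·c=2724.927 ≈ 2724.9 km; running total=22074.0 km
Leg 3 bearing: y=sinΔλ·cosφ2=0.21916914, x=cosφ1·sinφ2-sinφ1·cosφ2·cosΔλ=0.35215416; θ=atan2(y, x)=31.8968° ≈ 31.9°
Leg 4: φ1=1.2805428, φ2=1.2227515, Δφ=-0.0577913, Δλ=0.5794929 rad; a=sin²(Δφ/2)+cosφ1·cosφ2·sin²(Δλ/2)=0.0088025996; c=2·atan2(√a, √(1-a))=0.187920729; dist=6371·c=1197.243 ≈ 1197.2 km; running total=23271.2 km
Leg 4 bearing: y=sinΔλ·cosφ2=0.18676465, x=cosφ1·sinφ2-sinφ1·cosφ2·cosΔλ=-0.00440686; θ=atan2(y, x)=91.3517° ≈ 91.4°
Leg 5: φ1=1.2227515, φ2=-0.4073127, Δφ=-1.6300642, Δλ=-0.7958317 rad; a=sin²(Δφ/2)+cosφ1·cosφ2·sin²(Δλ/2)=0.5766387045; c=2·atan2(√a, √(1-a))=1.724680353; dist=6371·c=10987.939 ≈ 10987.9 km; running total=34259.1 km
Leg 5 bearing: y=sinΔλ·cosφ2=-0.65599606, x=cosφ1·sinφ2-sinφ1·cosφ2·cosΔλ=-0.73903667; θ=atan2(y, x)=-138.4066° <0 so +360° → 221.5934° ≈ 221.6°

Leg 1: dist=14905.8 km, bearing=346.6°
Leg 2: dist=4443.3 km, bearing=324.3°
Leg 3: dist=2724.9 km, bearing=31.9°
Leg 4: dist=1197.2 km, bearing=91.4°
Leg 5: dist=10987.9 km, bearing=221.6°
Total: 34259.1 km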